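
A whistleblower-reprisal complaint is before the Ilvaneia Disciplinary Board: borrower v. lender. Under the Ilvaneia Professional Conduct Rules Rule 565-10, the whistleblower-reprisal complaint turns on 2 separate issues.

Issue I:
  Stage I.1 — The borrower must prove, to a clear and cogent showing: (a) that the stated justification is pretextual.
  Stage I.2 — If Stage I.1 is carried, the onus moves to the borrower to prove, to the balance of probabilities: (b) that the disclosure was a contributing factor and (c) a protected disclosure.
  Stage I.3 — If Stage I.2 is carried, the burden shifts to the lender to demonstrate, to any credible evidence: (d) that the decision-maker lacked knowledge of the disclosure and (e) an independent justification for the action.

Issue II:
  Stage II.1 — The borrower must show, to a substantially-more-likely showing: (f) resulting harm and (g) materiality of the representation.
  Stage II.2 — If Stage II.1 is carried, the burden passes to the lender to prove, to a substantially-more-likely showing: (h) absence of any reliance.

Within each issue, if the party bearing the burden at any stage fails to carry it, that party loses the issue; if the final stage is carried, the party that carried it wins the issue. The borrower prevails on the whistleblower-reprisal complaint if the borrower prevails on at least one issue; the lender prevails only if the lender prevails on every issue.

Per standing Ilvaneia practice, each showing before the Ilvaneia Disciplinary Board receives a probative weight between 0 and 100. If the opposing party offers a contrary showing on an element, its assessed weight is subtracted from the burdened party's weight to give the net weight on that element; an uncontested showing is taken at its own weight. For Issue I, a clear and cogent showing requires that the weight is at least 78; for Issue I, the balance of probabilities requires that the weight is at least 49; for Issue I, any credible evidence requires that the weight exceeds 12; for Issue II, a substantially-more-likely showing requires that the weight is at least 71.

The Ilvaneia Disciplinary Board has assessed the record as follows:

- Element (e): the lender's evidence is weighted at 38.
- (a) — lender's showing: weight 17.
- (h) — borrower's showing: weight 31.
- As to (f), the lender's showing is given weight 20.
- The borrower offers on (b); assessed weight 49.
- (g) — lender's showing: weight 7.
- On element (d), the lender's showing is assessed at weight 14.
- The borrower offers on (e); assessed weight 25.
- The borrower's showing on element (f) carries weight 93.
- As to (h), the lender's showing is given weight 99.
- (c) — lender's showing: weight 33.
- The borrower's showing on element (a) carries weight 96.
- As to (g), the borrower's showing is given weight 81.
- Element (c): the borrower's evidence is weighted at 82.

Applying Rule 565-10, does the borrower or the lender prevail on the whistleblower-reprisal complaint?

borrower

— Issue I —
At Stage I.1 the borrower must meet a clear and cogent showing (weight is at least 78): on (a) the weight is 96 less the opposing 17 gives net 79, ≥ 78, so (a) meets the standard.
  Stage I.1 carried; the burden remains with the borrower.
At Stage I.2 the borrower must meet the balance of probabilities (weight is at least 49): on (b) the weight is 49, ≥ 49, so (b) meets the standard; on (c) the weight is 82 less the opposing 33 gives net 49, which does reach 49, so (c) meets the standard.
  The borrower carries Stage I.2; the lender now bears the burden.
At Stage I.3 the lender must meet any credible evidence (weight exceeds 12): on (d) the weight is 14, which does exceed 12, so (d) meets the standard; on (e) the weight is 38 less the opposing 25 gives net 13, which does exceed 12, so (e) meets the standard.
  The lender carries the last stage.
All stages carried — the lender prevails on this issue.
— Issue II —
At Stage II.1 the borrower must meet a substantially-more-likely showing (weight is at least 71): on (f) the weight is 93 less the opposing 20 gives net 73, which does reach 71, so (f) meets the standard; on (g) the weight is 81 less the opposing 7 gives net 74, which does reach 71, so (g) meets the standard.
  All elements met. The burden passes to the lender.
At Stage II.2 the lender must meet a substantially-more-likely showing (weight is at least 71): on (h) the weight is 99 less the opposing 31 gives net 68, < 71, so (h) does not meet the standard.
  Not every element is met, so the lender fails to carry Stage II.2.
The borrower prevails on this issue.
Per-issue: Issue I → lender; Issue II → borrower. The borrower must prevail on at least one issue; overall, the borrower prevails.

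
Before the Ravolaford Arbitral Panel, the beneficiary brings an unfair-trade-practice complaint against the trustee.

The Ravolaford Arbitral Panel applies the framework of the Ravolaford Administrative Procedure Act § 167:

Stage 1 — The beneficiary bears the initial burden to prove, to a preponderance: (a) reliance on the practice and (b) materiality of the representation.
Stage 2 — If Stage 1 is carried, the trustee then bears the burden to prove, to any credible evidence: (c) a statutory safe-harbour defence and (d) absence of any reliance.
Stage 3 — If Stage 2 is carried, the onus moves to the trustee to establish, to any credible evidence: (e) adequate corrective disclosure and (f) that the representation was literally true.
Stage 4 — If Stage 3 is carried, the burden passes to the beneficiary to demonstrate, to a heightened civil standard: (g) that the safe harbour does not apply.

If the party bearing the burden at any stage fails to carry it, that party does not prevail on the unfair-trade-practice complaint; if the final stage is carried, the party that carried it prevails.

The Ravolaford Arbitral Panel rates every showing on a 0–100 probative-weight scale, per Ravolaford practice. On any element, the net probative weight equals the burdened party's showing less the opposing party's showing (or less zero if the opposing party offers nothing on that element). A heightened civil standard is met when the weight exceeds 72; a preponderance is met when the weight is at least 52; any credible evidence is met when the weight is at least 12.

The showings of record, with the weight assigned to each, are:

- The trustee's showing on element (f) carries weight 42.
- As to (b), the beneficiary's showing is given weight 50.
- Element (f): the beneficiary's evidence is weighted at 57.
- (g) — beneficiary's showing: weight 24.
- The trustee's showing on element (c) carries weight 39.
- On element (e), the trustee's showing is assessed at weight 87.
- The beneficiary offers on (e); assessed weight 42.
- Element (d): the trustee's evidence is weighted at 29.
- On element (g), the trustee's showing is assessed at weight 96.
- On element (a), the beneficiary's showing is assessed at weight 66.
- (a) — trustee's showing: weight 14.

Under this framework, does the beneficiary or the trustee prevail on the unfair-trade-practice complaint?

trustee

Stage 1 (beneficiary, a preponderance, weight is at least 52): (a) net 66−14=52 ≥ 52 — meets; (b) 50 < 52 — fails.
  The beneficiary does not carry Stage 1.
The trustee prevails.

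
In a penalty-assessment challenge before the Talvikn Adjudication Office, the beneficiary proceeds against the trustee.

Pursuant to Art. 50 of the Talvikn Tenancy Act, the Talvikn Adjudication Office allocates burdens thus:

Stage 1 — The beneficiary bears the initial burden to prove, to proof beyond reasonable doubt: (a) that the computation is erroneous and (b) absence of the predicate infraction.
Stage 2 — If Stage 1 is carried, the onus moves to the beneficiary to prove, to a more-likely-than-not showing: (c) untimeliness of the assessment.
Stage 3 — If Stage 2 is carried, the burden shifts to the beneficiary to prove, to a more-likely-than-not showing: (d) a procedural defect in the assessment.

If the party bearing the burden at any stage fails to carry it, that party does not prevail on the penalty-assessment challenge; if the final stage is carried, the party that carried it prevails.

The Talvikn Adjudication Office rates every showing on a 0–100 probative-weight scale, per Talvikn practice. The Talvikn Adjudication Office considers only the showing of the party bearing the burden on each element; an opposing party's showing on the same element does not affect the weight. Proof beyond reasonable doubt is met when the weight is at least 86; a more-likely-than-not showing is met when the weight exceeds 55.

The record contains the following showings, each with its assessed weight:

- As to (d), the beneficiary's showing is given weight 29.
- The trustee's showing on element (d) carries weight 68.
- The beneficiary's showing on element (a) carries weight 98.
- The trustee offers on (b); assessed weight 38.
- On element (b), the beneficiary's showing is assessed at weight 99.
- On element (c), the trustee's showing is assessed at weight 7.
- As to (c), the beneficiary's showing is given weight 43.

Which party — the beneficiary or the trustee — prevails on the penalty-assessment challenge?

Stage 1 — burden on beneficiary; standard: proof beyond reasonable doubt (weight is at least 86).
    (a): 98 ≥ 86 [met]
    (b): 99 (trustee's 38 disregarded) ≥ 86 [met]
  All elements met. The beneficiary retains the burden for Stage 2.
Stage 2 — burden on beneficiary; standard: a more-likely-than-not showing (weight exceeds 55).
    (c): 43 (trustee's 7 disregarded) ≤ 55 [not met]
  Stage 2 not carried; the beneficiary fails its burden.
So the trustee prevails.

trustee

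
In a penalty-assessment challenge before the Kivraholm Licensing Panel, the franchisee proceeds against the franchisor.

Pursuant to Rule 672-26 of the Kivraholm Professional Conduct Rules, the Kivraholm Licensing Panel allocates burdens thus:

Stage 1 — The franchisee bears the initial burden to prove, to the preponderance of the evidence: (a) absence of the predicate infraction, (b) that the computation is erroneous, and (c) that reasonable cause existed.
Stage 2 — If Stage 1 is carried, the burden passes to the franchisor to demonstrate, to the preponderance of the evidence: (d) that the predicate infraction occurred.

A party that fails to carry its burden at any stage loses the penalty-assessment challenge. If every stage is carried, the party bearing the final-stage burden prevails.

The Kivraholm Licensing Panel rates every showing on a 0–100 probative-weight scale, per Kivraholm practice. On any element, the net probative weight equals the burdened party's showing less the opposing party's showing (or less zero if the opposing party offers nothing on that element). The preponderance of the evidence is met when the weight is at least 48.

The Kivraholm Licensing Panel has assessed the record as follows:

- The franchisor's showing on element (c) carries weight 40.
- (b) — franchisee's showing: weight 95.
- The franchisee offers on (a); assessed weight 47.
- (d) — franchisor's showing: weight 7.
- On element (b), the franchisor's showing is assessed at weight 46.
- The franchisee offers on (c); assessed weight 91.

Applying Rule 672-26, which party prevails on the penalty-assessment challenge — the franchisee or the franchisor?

franchisor

Stage 1 — burden on franchisee; standard: the preponderance of the evidence (weight is at least 48).
    (a): 47 < 48 [not met]
    (b): 95 − 46 = 49 ≥ 48 [met]
    (c): 91 − 40 = 51 ≥ 48 [met]
  Not every element is met, so the franchisee fails to carry Stage 1.
The franchisor prevails.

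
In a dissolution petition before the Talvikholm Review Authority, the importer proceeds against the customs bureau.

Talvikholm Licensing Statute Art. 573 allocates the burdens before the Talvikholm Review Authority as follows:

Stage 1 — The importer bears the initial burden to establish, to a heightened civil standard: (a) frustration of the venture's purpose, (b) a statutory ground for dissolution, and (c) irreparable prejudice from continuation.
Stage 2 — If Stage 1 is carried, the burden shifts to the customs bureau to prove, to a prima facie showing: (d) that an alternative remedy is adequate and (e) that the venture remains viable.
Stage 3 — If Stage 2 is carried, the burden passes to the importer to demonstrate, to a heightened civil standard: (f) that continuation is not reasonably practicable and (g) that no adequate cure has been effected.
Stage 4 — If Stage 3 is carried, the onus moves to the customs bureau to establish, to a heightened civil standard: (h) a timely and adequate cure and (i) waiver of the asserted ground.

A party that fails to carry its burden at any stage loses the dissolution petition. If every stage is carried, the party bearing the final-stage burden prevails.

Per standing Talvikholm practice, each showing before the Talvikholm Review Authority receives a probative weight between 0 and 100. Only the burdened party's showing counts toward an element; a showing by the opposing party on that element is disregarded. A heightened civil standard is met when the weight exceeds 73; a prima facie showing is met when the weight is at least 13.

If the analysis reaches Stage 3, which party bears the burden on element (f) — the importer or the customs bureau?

importer

Stage 3's rule assigns the burden to the importer (to a heightened civil standard).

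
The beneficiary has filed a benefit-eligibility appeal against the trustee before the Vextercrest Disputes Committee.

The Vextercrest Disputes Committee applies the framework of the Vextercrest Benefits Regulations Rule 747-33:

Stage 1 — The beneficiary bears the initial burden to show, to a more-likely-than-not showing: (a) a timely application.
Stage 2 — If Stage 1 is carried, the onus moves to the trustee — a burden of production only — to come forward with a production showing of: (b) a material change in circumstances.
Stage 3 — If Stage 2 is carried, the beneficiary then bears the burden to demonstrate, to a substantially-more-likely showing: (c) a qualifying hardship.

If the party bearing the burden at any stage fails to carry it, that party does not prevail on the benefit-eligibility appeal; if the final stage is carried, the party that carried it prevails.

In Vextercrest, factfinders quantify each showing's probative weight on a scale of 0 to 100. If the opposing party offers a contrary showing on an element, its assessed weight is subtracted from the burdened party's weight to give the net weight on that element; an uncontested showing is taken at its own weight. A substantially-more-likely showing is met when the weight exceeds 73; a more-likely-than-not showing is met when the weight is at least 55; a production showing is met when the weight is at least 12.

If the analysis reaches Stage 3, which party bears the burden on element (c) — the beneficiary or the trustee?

Stage 3's rule assigns the burden to the beneficiary (to a substantially-more-likely showing).

beneficiary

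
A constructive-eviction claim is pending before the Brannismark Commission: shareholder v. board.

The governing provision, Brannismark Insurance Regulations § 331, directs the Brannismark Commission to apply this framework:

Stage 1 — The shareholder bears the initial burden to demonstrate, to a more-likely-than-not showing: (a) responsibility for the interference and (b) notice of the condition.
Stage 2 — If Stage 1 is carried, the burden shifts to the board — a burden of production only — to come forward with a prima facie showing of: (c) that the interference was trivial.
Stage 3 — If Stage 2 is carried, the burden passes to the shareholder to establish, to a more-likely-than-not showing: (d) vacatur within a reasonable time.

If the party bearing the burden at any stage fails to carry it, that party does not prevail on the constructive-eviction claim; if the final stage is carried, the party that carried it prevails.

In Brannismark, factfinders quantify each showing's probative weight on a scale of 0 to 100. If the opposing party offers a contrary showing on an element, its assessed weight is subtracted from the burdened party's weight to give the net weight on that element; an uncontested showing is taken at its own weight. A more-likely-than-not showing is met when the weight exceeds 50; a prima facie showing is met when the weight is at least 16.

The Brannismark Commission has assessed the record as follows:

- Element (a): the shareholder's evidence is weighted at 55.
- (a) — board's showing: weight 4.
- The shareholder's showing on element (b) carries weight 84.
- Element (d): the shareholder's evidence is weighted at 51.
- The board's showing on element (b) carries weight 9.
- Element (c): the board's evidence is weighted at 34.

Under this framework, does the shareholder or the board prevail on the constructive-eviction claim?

At Stage 1 the shareholder must meet a more-likely-than-not showing (weight exceeds 50): on (a) the weight is 55 less the opposing 4 gives net 51, > 50, so (a) meets the standard; on (b) the weight is 84 less the opposing 9 gives net 75, > 50, so (b) meets the standard.
  Stage 1 carried; the burden shifts to the board.
At Stage 2 the board must meet a prima facie showing (weight is at least 16): on (c) the weight is 34, ≥ 16, so (c) meets the standard.
  Stage 2 carried; the burden shifts to the shareholder.
At Stage 3 the shareholder must meet a more-likely-than-not showing (weight exceeds 50): on (d) the weight is 51, which does exceed 50, so (d) meets the standard.
  Stage 3 carried; the final stage is satisfied.
All stages carried — the shareholder prevails.

shareholder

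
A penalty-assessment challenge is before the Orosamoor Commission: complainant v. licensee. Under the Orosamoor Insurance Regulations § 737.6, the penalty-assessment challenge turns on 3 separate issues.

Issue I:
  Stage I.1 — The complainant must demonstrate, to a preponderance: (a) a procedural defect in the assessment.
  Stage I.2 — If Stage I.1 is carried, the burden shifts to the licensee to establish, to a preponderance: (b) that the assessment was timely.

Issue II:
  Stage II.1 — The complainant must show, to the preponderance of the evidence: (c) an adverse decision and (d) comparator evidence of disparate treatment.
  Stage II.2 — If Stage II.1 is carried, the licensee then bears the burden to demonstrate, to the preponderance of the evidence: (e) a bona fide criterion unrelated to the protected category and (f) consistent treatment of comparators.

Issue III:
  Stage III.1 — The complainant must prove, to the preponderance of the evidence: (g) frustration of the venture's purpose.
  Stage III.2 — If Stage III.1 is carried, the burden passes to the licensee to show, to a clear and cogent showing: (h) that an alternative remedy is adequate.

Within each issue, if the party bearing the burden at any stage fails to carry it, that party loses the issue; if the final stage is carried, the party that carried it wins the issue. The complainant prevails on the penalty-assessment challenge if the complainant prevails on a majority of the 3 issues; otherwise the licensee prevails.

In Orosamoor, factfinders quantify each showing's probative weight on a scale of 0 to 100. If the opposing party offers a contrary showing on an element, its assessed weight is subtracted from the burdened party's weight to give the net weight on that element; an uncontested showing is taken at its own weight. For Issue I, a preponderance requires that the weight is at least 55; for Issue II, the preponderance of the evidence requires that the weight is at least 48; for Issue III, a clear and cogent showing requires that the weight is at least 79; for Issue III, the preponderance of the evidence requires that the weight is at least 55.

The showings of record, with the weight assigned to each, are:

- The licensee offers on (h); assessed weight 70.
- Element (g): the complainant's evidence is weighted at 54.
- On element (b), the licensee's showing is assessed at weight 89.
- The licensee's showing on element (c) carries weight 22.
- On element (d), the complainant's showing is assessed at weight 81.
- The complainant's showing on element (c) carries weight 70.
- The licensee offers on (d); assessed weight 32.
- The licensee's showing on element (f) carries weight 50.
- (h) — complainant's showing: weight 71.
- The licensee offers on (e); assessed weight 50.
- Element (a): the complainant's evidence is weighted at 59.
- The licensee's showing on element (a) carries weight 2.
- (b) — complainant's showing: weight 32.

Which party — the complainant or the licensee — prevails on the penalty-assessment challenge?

— Issue I —
Stage I.1 — burden on complainant; standard: a preponderance (weight is at least 55).
    (a): 59 − 2 = 57 ≥ 55 [met]
  All elements met. The burden passes to the licensee.
Stage I.2 — burden on licensee; standard: a preponderance (weight is at least 55).
    (b): 89 − 32 = 57 ≥ 55 [met]
  The licensee carries the last stage.
Every stage carried; the licensee prevails on this issue.
— Issue II —
At Stage II.1 the complainant must meet the preponderance of the evidence (weight is at least 48): on (c) the weight is 70 less the opposing 22 gives net 48, ≥ 48, so (c) meets the standard; on (d) the weight is 81 less the opposing 32 gives net 49, which does reach 48, so (d) meets the standard.
  Stage II.1 is satisfied; the onus moves to the licensee.
At Stage II.2 the licensee must meet the preponderance of the evidence (weight is at least 48): on (e) the weight is 50, ≥ 48, so (e) meets the standard; on (f) the weight is 50, which does reach 48, so (f) meets the standard.
  All elements met at the final stage.
All stages carried — the licensee prevails on this issue.
— Issue III —
Stage III.1 — burden on complainant; standard: the preponderance of the evidence (weight is at least 55).
    (g): 54 < 55 [not met]
  Stage III.1 not carried; the complainant fails its burden.
So the licensee prevails on this issue.
Per-issue: Issue I → licensee; Issue II → licensee; Issue III → licensee. The complainant must prevail on a majority of issues; overall, the licensee prevails.

licensee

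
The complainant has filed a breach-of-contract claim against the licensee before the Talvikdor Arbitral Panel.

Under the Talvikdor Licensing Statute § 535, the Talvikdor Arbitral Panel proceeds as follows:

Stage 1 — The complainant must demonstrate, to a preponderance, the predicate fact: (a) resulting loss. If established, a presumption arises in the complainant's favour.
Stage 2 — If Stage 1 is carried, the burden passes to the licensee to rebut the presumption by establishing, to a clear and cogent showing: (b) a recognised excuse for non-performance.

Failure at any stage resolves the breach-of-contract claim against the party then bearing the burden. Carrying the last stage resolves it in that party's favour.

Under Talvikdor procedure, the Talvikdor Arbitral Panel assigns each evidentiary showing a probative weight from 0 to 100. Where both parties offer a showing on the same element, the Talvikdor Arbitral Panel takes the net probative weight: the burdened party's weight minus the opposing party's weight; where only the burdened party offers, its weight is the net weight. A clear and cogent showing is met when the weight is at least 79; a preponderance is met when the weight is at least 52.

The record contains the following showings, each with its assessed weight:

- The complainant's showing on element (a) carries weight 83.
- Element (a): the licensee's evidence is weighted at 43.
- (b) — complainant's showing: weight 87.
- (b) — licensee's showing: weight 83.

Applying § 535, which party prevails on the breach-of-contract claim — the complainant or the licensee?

Stage 1 — burden on complainant; standard: a preponderance (weight is at least 52).
    (a): 83 − 43 = 40 < 52 [not met]
  Stage 1 not carried; the complainant fails its burden.
The analysis ends at Stage 1; the licensee prevails.

licensee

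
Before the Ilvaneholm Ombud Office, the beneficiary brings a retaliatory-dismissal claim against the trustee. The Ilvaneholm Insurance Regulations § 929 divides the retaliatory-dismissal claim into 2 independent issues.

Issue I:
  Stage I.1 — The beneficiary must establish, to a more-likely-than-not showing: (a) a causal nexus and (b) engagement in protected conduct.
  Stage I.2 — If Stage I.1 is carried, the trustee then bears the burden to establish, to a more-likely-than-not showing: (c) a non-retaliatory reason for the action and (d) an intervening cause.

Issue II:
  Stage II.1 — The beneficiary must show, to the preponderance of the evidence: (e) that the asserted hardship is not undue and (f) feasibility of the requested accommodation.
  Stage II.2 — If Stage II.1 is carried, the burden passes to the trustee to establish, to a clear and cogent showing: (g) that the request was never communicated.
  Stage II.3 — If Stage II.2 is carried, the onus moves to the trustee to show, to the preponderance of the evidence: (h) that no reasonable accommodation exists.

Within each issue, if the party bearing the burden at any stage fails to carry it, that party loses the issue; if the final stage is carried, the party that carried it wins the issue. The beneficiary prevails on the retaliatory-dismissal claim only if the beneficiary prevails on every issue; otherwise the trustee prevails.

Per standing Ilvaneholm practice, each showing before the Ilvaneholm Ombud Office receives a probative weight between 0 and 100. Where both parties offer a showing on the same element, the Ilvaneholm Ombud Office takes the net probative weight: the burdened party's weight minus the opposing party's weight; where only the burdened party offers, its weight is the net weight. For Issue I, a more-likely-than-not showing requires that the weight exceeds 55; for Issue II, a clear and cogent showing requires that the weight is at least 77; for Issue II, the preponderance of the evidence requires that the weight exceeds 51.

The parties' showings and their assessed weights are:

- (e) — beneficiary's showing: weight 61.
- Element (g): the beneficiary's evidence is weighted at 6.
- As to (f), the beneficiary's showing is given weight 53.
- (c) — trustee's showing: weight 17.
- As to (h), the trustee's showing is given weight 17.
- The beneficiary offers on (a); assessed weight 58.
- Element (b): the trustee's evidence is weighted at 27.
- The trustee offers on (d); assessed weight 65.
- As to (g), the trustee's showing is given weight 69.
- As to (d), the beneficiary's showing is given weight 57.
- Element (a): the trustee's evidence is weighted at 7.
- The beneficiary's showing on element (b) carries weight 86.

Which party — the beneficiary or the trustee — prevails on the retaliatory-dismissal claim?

— Issue I —
Stage I.1 (beneficiary, a more-likely-than-not showing, weight exceeds 55): (a) net 58−7=51 ≤ 55 — fails; (b) net 86−27=59 > 55 — meets.
  Stage I.1 not carried; the beneficiary fails its burden.
The analysis ends at Stage I.1; the trustee prevails on this issue.
— Issue II —
At Stage II.1 the beneficiary must meet the preponderance of the evidence (weight exceeds 51): on (e) the weight is 61, which does exceed 51, so (e) meets the standard; on (f) the weight is 53, which does exceed 51, so (f) meets the standard.
  The beneficiary carries Stage II.1; the trustee now bears the burden.
At Stage II.2 the trustee must meet a clear and cogent showing (weight is at least 77): on (g) the weight is 69 less the opposing 6 gives net 63, which does not reach 77, so (g) does not meet the standard.
  Stage II.2 not carried; the trustee fails its burden.
The beneficiary prevails on this issue.
Per-issue: Issue I → trustee; Issue II → beneficiary. The beneficiary must prevail on every issue; overall, the trustee prevails.

trustee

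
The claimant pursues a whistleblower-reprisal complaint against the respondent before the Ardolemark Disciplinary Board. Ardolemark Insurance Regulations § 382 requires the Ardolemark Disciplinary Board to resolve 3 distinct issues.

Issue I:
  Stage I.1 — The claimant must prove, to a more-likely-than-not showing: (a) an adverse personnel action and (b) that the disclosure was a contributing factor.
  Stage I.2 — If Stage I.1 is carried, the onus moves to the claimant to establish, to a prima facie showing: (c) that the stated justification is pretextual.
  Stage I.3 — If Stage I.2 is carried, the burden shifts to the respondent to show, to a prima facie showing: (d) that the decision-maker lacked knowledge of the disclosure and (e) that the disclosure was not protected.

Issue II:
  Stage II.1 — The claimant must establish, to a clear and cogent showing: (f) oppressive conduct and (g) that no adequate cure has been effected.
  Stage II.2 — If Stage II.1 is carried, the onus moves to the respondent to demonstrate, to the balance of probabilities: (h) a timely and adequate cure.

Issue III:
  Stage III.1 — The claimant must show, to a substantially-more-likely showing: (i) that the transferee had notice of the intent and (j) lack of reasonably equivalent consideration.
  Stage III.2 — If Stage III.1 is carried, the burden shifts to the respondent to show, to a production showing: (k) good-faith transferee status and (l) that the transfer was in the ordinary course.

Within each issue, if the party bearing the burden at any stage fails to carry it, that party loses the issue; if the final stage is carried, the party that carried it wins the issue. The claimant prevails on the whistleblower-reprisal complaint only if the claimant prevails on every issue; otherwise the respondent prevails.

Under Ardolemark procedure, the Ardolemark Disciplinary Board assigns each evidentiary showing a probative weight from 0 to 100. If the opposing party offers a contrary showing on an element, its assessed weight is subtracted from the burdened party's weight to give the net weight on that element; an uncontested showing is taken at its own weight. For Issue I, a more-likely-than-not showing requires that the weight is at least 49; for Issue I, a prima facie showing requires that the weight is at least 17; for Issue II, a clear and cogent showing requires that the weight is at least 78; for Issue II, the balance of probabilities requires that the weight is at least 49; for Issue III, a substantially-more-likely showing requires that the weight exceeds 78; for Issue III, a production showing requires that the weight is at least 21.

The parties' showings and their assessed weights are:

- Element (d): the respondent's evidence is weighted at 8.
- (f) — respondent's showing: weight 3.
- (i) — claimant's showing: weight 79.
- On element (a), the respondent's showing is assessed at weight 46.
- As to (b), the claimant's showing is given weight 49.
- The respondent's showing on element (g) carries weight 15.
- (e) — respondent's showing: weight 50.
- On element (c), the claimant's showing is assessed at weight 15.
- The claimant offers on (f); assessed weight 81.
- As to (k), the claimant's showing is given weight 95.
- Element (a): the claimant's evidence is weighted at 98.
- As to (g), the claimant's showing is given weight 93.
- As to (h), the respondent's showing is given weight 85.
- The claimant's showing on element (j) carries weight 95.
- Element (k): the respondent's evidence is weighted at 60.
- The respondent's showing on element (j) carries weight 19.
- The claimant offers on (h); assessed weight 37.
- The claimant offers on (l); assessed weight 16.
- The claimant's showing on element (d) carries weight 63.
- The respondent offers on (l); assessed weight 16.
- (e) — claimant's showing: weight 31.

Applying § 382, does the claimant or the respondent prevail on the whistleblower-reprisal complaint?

— Issue I —
At Stage I.1 the claimant must meet a more-likely-than-not showing (weight is at least 49): on (a) the weight is 98 less the opposing 46 gives net 52, which does reach 49, so (a) meets the standard; on (b) the weight is 49, ≥ 49, so (b) meets the standard.
  Stage I.1 carried; the burden remains with the claimant.
At Stage I.2 the claimant must meet a prima facie showing (weight is at least 17): on (c) the weight is 15, < 17, so (c) does not meet the standard.
  The claimant does not carry Stage I.2.
The analysis ends at Stage I.2; the respondent prevails on this issue.
— Issue II —
Stage II.1 (claimant, a clear and cogent showing, weight is at least 78): (f) net 81−3=78 ≥ 78 — meets; (g) net 93−15=78 ≥ 78 — meets.
  Stage II.1 carried; the burden shifts to the respondent.
Stage II.2 (respondent, the balance of probabilities, weight is at least 49): (h) net 85−37=48 < 49 — fails.
  Stage II.2 not carried; the respondent fails its burden.
The analysis ends at Stage II.2; the claimant prevails on this issue.
— Issue III —
At Stage III.1 the claimant must meet a substantially-more-likely showing (weight exceeds 78): on (i) the weight is 79, which does exceed 78, so (i) meets the standard; on (j) the weight is 95 less the opposing 19 gives net 76, which does not exceed 78, so (j) does not meet the standard.
  Not every element is met, so the claimant fails to carry Stage III.1.
The respondent prevails on this issue.
Per-issue: Issue I → respondent; Issue II → claimant; Issue III → respondent. The claimant must prevail on every issue; overall, the respondent prevails.

respondent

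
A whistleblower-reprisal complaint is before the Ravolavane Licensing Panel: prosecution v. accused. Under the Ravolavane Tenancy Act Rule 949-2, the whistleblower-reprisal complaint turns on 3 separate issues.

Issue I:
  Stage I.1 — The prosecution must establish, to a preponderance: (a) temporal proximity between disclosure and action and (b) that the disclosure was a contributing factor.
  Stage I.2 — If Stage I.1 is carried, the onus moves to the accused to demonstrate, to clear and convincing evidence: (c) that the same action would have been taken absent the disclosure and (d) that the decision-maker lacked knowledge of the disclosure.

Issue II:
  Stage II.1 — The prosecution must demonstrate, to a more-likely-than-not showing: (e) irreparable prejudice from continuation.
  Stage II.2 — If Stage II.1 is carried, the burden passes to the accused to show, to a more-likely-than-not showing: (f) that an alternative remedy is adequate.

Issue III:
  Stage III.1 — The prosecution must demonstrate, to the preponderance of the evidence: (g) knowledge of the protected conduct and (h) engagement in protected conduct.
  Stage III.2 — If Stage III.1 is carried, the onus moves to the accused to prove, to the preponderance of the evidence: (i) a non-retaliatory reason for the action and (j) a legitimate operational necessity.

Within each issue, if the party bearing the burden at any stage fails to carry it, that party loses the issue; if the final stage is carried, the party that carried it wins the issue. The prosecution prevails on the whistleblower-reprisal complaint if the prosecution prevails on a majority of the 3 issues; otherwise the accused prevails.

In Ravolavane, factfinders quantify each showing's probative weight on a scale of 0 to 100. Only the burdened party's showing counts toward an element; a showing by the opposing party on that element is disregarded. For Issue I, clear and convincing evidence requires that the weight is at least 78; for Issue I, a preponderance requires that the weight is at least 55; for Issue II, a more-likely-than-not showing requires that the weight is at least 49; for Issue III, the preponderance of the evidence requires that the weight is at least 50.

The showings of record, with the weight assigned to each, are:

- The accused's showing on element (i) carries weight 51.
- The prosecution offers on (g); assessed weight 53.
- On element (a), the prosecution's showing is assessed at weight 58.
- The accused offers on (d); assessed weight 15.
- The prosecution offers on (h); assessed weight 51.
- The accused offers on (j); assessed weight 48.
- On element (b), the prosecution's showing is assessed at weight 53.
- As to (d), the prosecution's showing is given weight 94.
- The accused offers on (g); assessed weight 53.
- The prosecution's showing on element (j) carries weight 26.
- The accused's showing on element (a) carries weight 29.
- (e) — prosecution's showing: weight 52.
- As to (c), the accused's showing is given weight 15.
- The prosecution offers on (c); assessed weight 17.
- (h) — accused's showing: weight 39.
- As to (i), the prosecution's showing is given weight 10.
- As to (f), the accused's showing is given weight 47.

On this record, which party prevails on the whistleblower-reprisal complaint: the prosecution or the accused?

— Issue I —
At Stage I.1 the prosecution must meet a preponderance (weight is at least 55): on (a) the weight is 58 (the accused's 29 is given no effect), ≥ 55, so (a) meets the standard; on (b) the weight is 53, < 55, so (b) does not meet the standard.
  Not every element is met, so the prosecution fails to carry Stage I.1.
So the accused prevails on this issue.
— Issue II —
At Stage II.1 the prosecution must meet a more-likely-than-not showing (weight is at least 49): on (e) the weight is 52, ≥ 49, so (e) meets the standard.
  Stage II.1 carried; the burden shifts to the accused.
At Stage II.2 the accused must meet a more-likely-than-not showing (weight is at least 49): on (f) the weight is 47, which does not reach 49, so (f) does not meet the standard.
  Not every element is met, so the accused fails to carry Stage II.2.
The prosecution prevails on this issue.
— Issue III —
Stage III.1 (prosecution, the preponderance of the evidence, weight is at least 50): (g) 53 (accused's 53 disregarded) ≥ 50 — meets; (h) 51 (accused's 39 disregarded) ≥ 50 — meets.
  The prosecution carries Stage III.1; the accused now bears the burden.
Stage III.2 (accused, the preponderance of the evidence, weight is at least 50): (i) 51 (prosecution's 10 disregarded) ≥ 50 — meets; (j) 48 (prosecution's 26 disregarded) < 50 — fails.
  The accused does not carry Stage III.2.
The prosecution prevails on this issue.
Per-issue: Issue I → accused; Issue II → prosecution; Issue III → prosecution. The prosecution must prevail on a majority of issues; overall, the prosecution prevails.

prosecution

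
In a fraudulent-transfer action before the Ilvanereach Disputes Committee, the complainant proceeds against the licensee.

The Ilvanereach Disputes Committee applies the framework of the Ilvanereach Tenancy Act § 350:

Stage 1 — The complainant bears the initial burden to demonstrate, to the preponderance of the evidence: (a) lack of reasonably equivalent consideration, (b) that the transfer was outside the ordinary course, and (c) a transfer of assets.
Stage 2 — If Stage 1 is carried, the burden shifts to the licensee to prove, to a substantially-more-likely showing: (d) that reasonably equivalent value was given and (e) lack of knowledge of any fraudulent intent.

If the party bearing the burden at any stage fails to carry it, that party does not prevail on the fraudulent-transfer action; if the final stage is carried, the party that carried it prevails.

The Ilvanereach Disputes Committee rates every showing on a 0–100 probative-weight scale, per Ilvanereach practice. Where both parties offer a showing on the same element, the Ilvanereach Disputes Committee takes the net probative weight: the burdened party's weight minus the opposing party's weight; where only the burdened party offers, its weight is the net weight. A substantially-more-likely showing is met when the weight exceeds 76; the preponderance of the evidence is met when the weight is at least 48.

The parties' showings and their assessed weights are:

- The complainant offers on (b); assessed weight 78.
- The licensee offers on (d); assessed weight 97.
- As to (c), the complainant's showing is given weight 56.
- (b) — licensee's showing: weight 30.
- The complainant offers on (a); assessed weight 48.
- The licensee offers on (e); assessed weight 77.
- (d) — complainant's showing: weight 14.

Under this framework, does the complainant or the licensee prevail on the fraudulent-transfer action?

Stage 1 — burden on complainant; standard: the preponderance of the evidence (weight is at least 48).
    (a): 48 ≥ 48 [met]
    (b): 78 − 30 = 48 ≥ 48 [met]
    (c): 56 ≥ 48 [met]
  Stage 1 is satisfied; the onus moves to the licensee.
Stage 2 — burden on licensee; standard: a substantially-more-likely showing (weight exceeds 76).
    (d): 97 − 14 = 83 > 76 [met]
    (e): 77 > 76 [met]
  Stage 2 carried; the final stage is satisfied.
All stages carried — the licensee prevails.

licensee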